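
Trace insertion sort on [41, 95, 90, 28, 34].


Initial: [41, 95, 90, 28, 34]
Insert 95: [41, 95, 90, 28, 34]
Insert 90: [41, 90, 95, 28, 34]
Insert 28: [28, 41, 90, 95, 34]
Insert 34: [28, 34, 41, 90, 95]

Sorted: [28, 34, 41, 90, 95]


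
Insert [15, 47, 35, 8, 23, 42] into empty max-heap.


Insert 15: [15]
Insert 47: [47, 15]
Insert 35: [47, 15, 35]
Insert 8: [47, 15, 35, 8]
Insert 23: [47, 23, 35, 8, 15]
Insert 42: [47, 23, 42, 8, 15, 35]

Final heap: [47, 23, 42, 8, 15, 35]


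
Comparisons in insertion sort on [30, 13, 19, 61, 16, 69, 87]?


Algorithm: insertion sort
Input: [30, 13, 19, 61, 16, 69, 87]
Sorted: [13, 16, 19, 30, 61, 69, 87]

10


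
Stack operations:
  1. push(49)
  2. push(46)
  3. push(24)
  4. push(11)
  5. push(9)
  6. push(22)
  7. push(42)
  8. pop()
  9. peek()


push(49) -> [49]
push(46) -> [49, 46]
push(24) -> [49, 46, 24]
push(11) -> [49, 46, 24, 11]
push(9) -> [49, 46, 24, 11, 9]
push(22) -> [49, 46, 24, 11, 9, 22]
push(42) -> [49, 46, 24, 11, 9, 22, 42]
pop()->42, [49, 46, 24, 11, 9, 22]
peek()->22

Final stack: [49, 46, 24, 11, 9, 22]


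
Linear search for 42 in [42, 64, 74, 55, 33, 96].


i=0: 42==42 found!

Found at 0, 1 comps


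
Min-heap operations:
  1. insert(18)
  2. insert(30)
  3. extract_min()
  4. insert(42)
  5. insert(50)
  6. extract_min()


insert(18) -> [18]
insert(30) -> [18, 30]
extract_min()->18, [30]
insert(42) -> [30, 42]
insert(50) -> [30, 42, 50]
extract_min()->30, [42, 50]

Final heap: [42, 50]


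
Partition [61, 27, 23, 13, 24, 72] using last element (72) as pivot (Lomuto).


Pivot: 72
  61 <= 72: advance i (no swap)
  27 <= 72: advance i (no swap)
  23 <= 72: advance i (no swap)
  13 <= 72: advance i (no swap)
  24 <= 72: advance i (no swap)
Place pivot at 5: [61, 27, 23, 13, 24, 72]

Partitioned: [61, 27, 23, 13, 24, 72]


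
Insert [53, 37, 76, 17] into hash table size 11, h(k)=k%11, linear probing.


Insert 53: h=9 -> slot 9
Insert 37: h=4 -> slot 4
Insert 76: h=10 -> slot 10
Insert 17: h=6 -> slot 6

Table: [None, None, None, None, 37, None, 17, None, None, 53, 76]


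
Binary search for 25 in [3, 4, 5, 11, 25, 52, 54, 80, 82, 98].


Step 1: lo=0, hi=9, mid=4, val=25

Found at index 4


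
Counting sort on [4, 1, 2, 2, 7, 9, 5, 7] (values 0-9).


Input: [4, 1, 2, 2, 7, 9, 5, 7]
Counts: [0, 1, 2, 0, 1, 1, 0, 2, 0, 1]

Sorted: [1, 2, 2, 4, 5, 7, 7, 9]


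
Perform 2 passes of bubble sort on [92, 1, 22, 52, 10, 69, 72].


Initial: [92, 1, 22, 52, 10, 69, 72]
Pass 1: [1, 22, 52, 10, 69, 72, 92] (6 swaps)
Pass 2: [1, 22, 10, 52, 69, 72, 92] (1 swaps)

After 2 passes: [1, 22, 10, 52, 69, 72, 92]


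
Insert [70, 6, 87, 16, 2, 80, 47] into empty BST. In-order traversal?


Insert 70: root
Insert 6: L from 70
Insert 87: R from 70
Insert 16: L from 70 -> R from 6
Insert 2: L from 70 -> L from 6
Insert 80: R from 70 -> L from 87
Insert 47: L from 70 -> R from 6 -> R from 16

In-order: [2, 6, 16, 47, 70, 80, 87]


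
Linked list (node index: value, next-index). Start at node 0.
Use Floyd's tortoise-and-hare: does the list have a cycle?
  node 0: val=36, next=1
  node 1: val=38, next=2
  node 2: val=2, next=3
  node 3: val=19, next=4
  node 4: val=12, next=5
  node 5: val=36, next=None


Floyd's tortoise (slow, +1) and hare (fast, +2):
  init: slow=0, fast=0
  step 1: slow=1, fast=2
  step 2: slow=2, fast=4
  step 3: fast 4->5->None, no cycle

Cycle: no


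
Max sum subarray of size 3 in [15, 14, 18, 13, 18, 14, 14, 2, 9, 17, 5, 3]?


[0:3]: 47
[1:4]: 45
[2:5]: 49
[3:6]: 45
[4:7]: 46
[5:8]: 30
[6:9]: 25
[7:10]: 28
[8:11]: 31
[9:12]: 25

Max: 49 at [2:5]


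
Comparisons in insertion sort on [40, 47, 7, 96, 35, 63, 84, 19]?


Algorithm: insertion sort
Input: [40, 47, 7, 96, 35, 63, 84, 19]
Sorted: [7, 19, 35, 40, 47, 63, 84, 96]

19


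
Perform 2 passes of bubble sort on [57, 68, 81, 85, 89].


Initial: [57, 68, 81, 85, 89]
Pass 1: [57, 68, 81, 85, 89] (0 swaps)
Pass 2: [57, 68, 81, 85, 89] (0 swaps)

After 2 passes: [57, 68, 81, 85, 89]


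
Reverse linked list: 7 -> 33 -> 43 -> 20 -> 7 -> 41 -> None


Step 1: curr=7, set curr.next=prev(None) | reversed so far: 7
Step 2: curr=33, set curr.next=prev(7) | reversed so far: 33 -> 7
Step 3: curr=43, set curr.next=prev(33) | reversed so far: 43 -> 33 -> 7
Step 4: curr=20, set curr.next=prev(43) | reversed so far: 20 -> 43 -> 33 -> 7
Step 5: curr=7, set curr.next=prev(20) | reversed so far: 7 -> 20 -> 43 -> 33 -> 7
Step 6: curr=41, set curr.next=prev(7) | reversed so far: 41 -> 7 -> 20 -> 43 -> 33 -> 7

41 -> 7 -> 20 -> 43 -> 33 -> 7 -> None


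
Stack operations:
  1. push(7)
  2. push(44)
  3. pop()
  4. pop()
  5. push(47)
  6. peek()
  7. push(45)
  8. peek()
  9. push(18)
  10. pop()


push(7) -> [7]
push(44) -> [7, 44]
pop()->44, [7]
pop()->7, []
push(47) -> [47]
peek()->47
push(45) -> [47, 45]
peek()->45
push(18) -> [47, 45, 18]
pop()->18, [47, 45]

Final stack: [47, 45]


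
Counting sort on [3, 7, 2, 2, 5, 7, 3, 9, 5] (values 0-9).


Input: [3, 7, 2, 2, 5, 7, 3, 9, 5]
Counts: [0, 0, 2, 2, 0, 2, 0, 2, 0, 1]

Sorted: [2, 2, 3, 3, 5, 5, 7, 7, 9]


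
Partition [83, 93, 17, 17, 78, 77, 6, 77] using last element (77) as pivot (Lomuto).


Pivot: 77
  17 <= 77: swap -> [17, 93, 83, 17, 78, 77, 6, 77]
  17 <= 77: swap -> [17, 17, 83, 93, 78, 77, 6, 77]
  77 <= 77: swap -> [17, 17, 77, 93, 78, 83, 6, 77]
  6 <= 77: swap -> [17, 17, 77, 6, 78, 83, 93, 77]
Place pivot at 4: [17, 17, 77, 6, 77, 83, 93, 78]

Partitioned: [17, 17, 77, 6, 77, 83, 93, 78]


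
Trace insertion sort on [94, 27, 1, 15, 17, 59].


Initial: [94, 27, 1, 15, 17, 59]
Insert 27: [27, 94, 1, 15, 17, 59]
Insert 1: [1, 27, 94, 15, 17, 59]
Insert 15: [1, 15, 27, 94, 17, 59]
Insert 17: [1, 15, 17, 27, 94, 59]
Insert 59: [1, 15, 17, 27, 59, 94]

Sorted: [1, 15, 17, 27, 59, 94]


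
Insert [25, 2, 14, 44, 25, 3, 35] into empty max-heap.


Insert 25: [25]
Insert 2: [25, 2]
Insert 14: [25, 2, 14]
Insert 44: [44, 25, 14, 2]
Insert 25: [44, 25, 14, 2, 25]
Insert 3: [44, 25, 14, 2, 25, 3]
Insert 35: [44, 25, 35, 2, 25, 3, 14]

Final heap: [44, 25, 35, 2, 25, 3, 14]


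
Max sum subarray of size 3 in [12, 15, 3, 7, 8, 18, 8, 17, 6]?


[0:3]: 30
[1:4]: 25
[2:5]: 18
[3:6]: 33
[4:7]: 34
[5:8]: 43
[6:9]: 31

Max: 43 at [5:8]


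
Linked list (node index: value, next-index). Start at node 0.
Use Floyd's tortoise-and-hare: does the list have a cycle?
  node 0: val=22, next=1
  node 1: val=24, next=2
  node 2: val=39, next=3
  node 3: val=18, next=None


Floyd's tortoise (slow, +1) and hare (fast, +2):
  init: slow=0, fast=0
  step 1: slow=1, fast=2
  step 2: fast 2->3->None, no cycle

Cycle: no


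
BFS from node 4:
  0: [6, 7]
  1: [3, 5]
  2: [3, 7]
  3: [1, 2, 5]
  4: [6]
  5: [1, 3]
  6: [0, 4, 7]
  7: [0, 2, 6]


Visit 4, enqueue [6]
Visit 6, enqueue [0, 7]
Visit 0, enqueue []
Visit 7, enqueue [2]
Visit 2, enqueue [3]
Visit 3, enqueue [1, 5]
Visit 1, enqueue []
Visit 5, enqueue []

BFS order: [4, 6, 0, 7, 2, 3, 1, 5]


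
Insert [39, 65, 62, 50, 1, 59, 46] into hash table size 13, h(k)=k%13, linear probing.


Insert 39: h=0 -> slot 0
Insert 65: h=0, 1 probes -> slot 1
Insert 62: h=10 -> slot 10
Insert 50: h=11 -> slot 11
Insert 1: h=1, 1 probes -> slot 2
Insert 59: h=7 -> slot 7
Insert 46: h=7, 1 probes -> slot 8

Table: [39, 65, 1, None, None, None, None, 59, 46, None, 62, 50, None]


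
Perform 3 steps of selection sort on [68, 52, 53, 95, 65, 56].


Initial: [68, 52, 53, 95, 65, 56]
Step 1: min=52 at 1
  Swap: [52, 68, 53, 95, 65, 56]
Step 2: min=53 at 2
  Swap: [52, 53, 68, 95, 65, 56]
Step 3: min=56 at 5
  Swap: [52, 53, 56, 95, 65, 68]

After 3 steps: [52, 53, 56, 95, 65, 68]


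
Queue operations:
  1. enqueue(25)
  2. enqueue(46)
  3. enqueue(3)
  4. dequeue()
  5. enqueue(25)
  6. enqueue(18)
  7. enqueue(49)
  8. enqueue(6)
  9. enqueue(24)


enqueue(25) -> [25]
enqueue(46) -> [25, 46]
enqueue(3) -> [25, 46, 3]
dequeue()->25, [46, 3]
enqueue(25) -> [46, 3, 25]
enqueue(18) -> [46, 3, 25, 18]
enqueue(49) -> [46, 3, 25, 18, 49]
enqueue(6) -> [46, 3, 25, 18, 49, 6]
enqueue(24) -> [46, 3, 25, 18, 49, 6, 24]

Final queue: [46, 3, 25, 18, 49, 6, 24]


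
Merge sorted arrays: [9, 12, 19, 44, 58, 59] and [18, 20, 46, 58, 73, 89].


Take 9 from A
Take 12 from A
Take 18 from B
Take 19 from A
Take 20 from B
Take 44 from A
Take 46 from B
Take 58 from A
Take 58 from B
Take 59 from A

Merged: [9, 12, 18, 19, 20, 44, 46, 58, 58, 59, 73, 89]


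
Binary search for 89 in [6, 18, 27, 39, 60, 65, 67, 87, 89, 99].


Step 1: lo=0, hi=9, mid=4, val=60
Step 2: lo=5, hi=9, mid=7, val=87
Step 3: lo=8, hi=9, mid=8, val=89

Found at index 8


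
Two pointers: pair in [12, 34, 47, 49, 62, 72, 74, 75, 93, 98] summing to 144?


lo=0(12)+hi=9(98)=110
lo=1(34)+hi=9(98)=132
lo=2(47)+hi=9(98)=145
lo=2(47)+hi=8(93)=140
lo=3(49)+hi=8(93)=142
lo=4(62)+hi=8(93)=155
lo=4(62)+hi=7(75)=137
lo=5(72)+hi=7(75)=147
lo=5(72)+hi=6(74)=146

No pair found


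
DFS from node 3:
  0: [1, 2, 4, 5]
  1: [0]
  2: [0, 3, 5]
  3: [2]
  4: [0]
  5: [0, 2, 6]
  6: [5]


Visit 3, push [2]
Visit 2, push [5, 0]
Visit 0, push [5, 4, 1]
Visit 1, push []
Visit 4, push []
Visit 5, push [6]
Visit 6, push []

DFS order: [3, 2, 0, 1, 4, 5, 6]


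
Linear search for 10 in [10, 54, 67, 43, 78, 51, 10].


i=0: 10==10 found!

Found at 0, 1 comps


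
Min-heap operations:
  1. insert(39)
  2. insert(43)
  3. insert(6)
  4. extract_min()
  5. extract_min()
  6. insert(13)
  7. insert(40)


insert(39) -> [39]
insert(43) -> [39, 43]
insert(6) -> [6, 43, 39]
extract_min()->6, [39, 43]
extract_min()->39, [43]
insert(13) -> [13, 43]
insert(40) -> [13, 43, 40]

Final heap: [13, 43, 40]


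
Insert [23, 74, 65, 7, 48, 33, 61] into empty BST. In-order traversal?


Insert 23: root
Insert 74: R from 23
Insert 65: R from 23 -> L from 74
Insert 7: L from 23
Insert 48: R from 23 -> L from 74 -> L from 65
Insert 33: R from 23 -> L from 74 -> L from 65 -> L from 48
Insert 61: R from 23 -> L from 74 -> L from 65 -> R from 48

In-order: [7, 23, 33, 48, 61, 65, 74]


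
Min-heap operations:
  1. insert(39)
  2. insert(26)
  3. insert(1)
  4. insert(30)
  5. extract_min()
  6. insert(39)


insert(39) -> [39]
insert(26) -> [26, 39]
insert(1) -> [1, 39, 26]
insert(30) -> [1, 30, 26, 39]
extract_min()->1, [26, 30, 39]
insert(39) -> [26, 30, 39, 39]

Final heap: [26, 30, 39, 39]


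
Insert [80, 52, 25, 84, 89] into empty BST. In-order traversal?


Insert 80: root
Insert 52: L from 80
Insert 25: L from 80 -> L from 52
Insert 84: R from 80
Insert 89: R from 80 -> R from 84

In-order: [25, 52, 80, 84, 89]


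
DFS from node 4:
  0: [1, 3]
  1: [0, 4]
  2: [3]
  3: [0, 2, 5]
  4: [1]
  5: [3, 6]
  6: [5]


Visit 4, push [1]
Visit 1, push [0]
Visit 0, push [3]
Visit 3, push [5, 2]
Visit 2, push []
Visit 5, push [6]
Visit 6, push []

DFS order: [4, 1, 0, 3, 2, 5, 6]


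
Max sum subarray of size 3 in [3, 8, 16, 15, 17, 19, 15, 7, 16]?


[0:3]: 27
[1:4]: 39
[2:5]: 48
[3:6]: 51
[4:7]: 51
[5:8]: 41
[6:9]: 38

Max: 51 at [3:6]


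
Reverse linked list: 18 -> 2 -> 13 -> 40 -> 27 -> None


Step 1: curr=18, set curr.next=prev(None) | reversed so far: 18
Step 2: curr=2, set curr.next=prev(18) | reversed so far: 2 -> 18
Step 3: curr=13, set curr.next=prev(2) | reversed so far: 13 -> 2 -> 18
Step 4: curr=40, set curr.next=prev(13) | reversed so far: 40 -> 13 -> 2 -> 18
Step 5: curr=27, set curr.next=prev(40) | reversed so far: 27 -> 40 -> 13 -> 2 -> 18

27 -> 40 -> 13 -> 2 -> 18 -> None


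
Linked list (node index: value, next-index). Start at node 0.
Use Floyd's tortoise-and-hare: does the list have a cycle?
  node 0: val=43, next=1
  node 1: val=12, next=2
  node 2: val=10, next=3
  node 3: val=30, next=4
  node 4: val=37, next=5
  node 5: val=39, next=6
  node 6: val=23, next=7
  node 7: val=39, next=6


Floyd's tortoise (slow, +1) and hare (fast, +2):
  init: slow=0, fast=0
  step 1: slow=1, fast=2
  step 2: slow=2, fast=4
  step 3: slow=3, fast=6
  step 4: slow=4, fast=6
  step 5: slow=5, fast=6
  step 6: slow=6, fast=6
  slow == fast at node 6: cycle detected

Cycle: yes


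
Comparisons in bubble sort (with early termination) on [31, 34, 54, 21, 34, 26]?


Algorithm: bubble sort (with early termination)
Input: [31, 34, 54, 21, 34, 26]
Sorted: [21, 26, 31, 34, 34, 54]

15


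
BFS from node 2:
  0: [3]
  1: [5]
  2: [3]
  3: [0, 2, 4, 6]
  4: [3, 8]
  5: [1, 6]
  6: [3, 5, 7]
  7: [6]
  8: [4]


Visit 2, enqueue [3]
Visit 3, enqueue [0, 4, 6]
Visit 0, enqueue []
Visit 4, enqueue [8]
Visit 6, enqueue [5, 7]
Visit 8, enqueue []
Visit 5, enqueue [1]
Visit 7, enqueue []
Visit 1, enqueue []

BFS order: [2, 3, 0, 4, 6, 8, 5, 7, 1]


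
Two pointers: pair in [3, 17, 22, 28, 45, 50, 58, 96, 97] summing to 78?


lo=0(3)+hi=8(97)=100
lo=0(3)+hi=7(96)=99
lo=0(3)+hi=6(58)=61
lo=1(17)+hi=6(58)=75
lo=2(22)+hi=6(58)=80
lo=2(22)+hi=5(50)=72
lo=3(28)+hi=5(50)=78

Yes: 28+50=78


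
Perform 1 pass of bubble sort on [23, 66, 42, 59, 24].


Initial: [23, 66, 42, 59, 24]
Pass 1: [23, 42, 59, 24, 66] (3 swaps)

After 1 pass: [23, 42, 59, 24, 66]


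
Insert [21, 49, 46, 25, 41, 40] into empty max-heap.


Insert 21: [21]
Insert 49: [49, 21]
Insert 46: [49, 21, 46]
Insert 25: [49, 25, 46, 21]
Insert 41: [49, 41, 46, 21, 25]
Insert 40: [49, 41, 46, 21, 25, 40]

Final heap: [49, 41, 46, 21, 25, 40]


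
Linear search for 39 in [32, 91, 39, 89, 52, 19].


i=0: 32!=39
i=1: 91!=39
i=2: 39==39 found!

Found at 2, 3 comps


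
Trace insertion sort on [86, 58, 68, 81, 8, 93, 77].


Initial: [86, 58, 68, 81, 8, 93, 77]
Insert 58: [58, 86, 68, 81, 8, 93, 77]
Insert 68: [58, 68, 86, 81, 8, 93, 77]
Insert 81: [58, 68, 81, 86, 8, 93, 77]
Insert 8: [8, 58, 68, 81, 86, 93, 77]
Insert 93: [8, 58, 68, 81, 86, 93, 77]
Insert 77: [8, 58, 68, 77, 81, 86, 93]

Sorted: [8, 58, 68, 77, 81, 86, 93]


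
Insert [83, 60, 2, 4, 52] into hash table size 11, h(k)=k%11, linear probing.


Insert 83: h=6 -> slot 6
Insert 60: h=5 -> slot 5
Insert 2: h=2 -> slot 2
Insert 4: h=4 -> slot 4
Insert 52: h=8 -> slot 8

Table: [None, None, 2, None, 4, 60, 83, None, 52, None, None]


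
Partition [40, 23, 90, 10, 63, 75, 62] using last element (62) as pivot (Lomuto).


Pivot: 62
  40 <= 62: advance i (no swap)
  23 <= 62: advance i (no swap)
  10 <= 62: swap -> [40, 23, 10, 90, 63, 75, 62]
Place pivot at 3: [40, 23, 10, 62, 63, 75, 90]

Partitioned: [40, 23, 10, 62, 63, 75, 90]


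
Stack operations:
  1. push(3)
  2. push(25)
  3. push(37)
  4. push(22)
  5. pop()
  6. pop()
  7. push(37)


push(3) -> [3]
push(25) -> [3, 25]
push(37) -> [3, 25, 37]
push(22) -> [3, 25, 37, 22]
pop()->22, [3, 25, 37]
pop()->37, [3, 25]
push(37) -> [3, 25, 37]

Final stack: [3, 25, 37]


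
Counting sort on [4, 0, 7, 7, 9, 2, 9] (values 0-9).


Input: [4, 0, 7, 7, 9, 2, 9]
Counts: [1, 0, 1, 0, 1, 0, 0, 2, 0, 2]

Sorted: [0, 2, 4, 7, 7, 9, 9]


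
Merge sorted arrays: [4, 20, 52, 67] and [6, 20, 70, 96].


Take 4 from A
Take 6 from B
Take 20 from A
Take 20 from B
Take 52 from A
Take 67 from A

Merged: [4, 6, 20, 20, 52, 67, 70, 96]


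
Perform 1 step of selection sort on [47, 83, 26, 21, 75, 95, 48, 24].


Initial: [47, 83, 26, 21, 75, 95, 48, 24]
Step 1: min=21 at 3
  Swap: [21, 83, 26, 47, 75, 95, 48, 24]

After 1 step: [21, 83, 26, 47, 75, 95, 48, 24]


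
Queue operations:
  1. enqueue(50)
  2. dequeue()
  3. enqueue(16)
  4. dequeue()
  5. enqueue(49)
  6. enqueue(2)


enqueue(50) -> [50]
dequeue()->50, []
enqueue(16) -> [16]
dequeue()->16, []
enqueue(49) -> [49]
enqueue(2) -> [49, 2]

Final queue: [49, 2]


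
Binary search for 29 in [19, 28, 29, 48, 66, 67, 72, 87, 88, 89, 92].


Step 1: lo=0, hi=10, mid=5, val=67
Step 2: lo=0, hi=4, mid=2, val=29

Found at index 2


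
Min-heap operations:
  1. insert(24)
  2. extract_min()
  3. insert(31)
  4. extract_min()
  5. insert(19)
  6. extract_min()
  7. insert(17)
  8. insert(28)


insert(24) -> [24]
extract_min()->24, []
insert(31) -> [31]
extract_min()->31, []
insert(19) -> [19]
extract_min()->19, []
insert(17) -> [17]
insert(28) -> [17, 28]

Final heap: [17, 28]


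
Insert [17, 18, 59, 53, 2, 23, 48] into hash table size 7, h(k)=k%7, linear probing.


Insert 17: h=3 -> slot 3
Insert 18: h=4 -> slot 4
Insert 59: h=3, 2 probes -> slot 5
Insert 53: h=4, 2 probes -> slot 6
Insert 2: h=2 -> slot 2
Insert 23: h=2, 5 probes -> slot 0
Insert 48: h=6, 2 probes -> slot 1

Table: [23, 48, 2, 17, 18, 59, 53]


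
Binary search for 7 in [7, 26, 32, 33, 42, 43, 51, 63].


Step 1: lo=0, hi=7, mid=3, val=33
Step 2: lo=0, hi=2, mid=1, val=26
Step 3: lo=0, hi=0, mid=0, val=7

Found at index 0


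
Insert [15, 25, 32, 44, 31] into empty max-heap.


Insert 15: [15]
Insert 25: [25, 15]
Insert 32: [32, 15, 25]
Insert 44: [44, 32, 25, 15]
Insert 31: [44, 32, 25, 15, 31]

Final heap: [44, 32, 25, 15, 31]


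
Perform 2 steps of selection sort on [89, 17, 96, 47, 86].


Initial: [89, 17, 96, 47, 86]
Step 1: min=17 at 1
  Swap: [17, 89, 96, 47, 86]
Step 2: min=47 at 3
  Swap: [17, 47, 96, 89, 86]

After 2 steps: [17, 47, 96, 89, 86]


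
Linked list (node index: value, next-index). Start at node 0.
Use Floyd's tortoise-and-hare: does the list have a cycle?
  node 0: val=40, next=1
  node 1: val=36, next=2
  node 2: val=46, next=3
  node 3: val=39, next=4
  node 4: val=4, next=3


Floyd's tortoise (slow, +1) and hare (fast, +2):
  init: slow=0, fast=0
  step 1: slow=1, fast=2
  step 2: slow=2, fast=4
  step 3: slow=3, fast=4
  step 4: slow=4, fast=4
  slow == fast at node 4: cycle detected

Cycle: yes


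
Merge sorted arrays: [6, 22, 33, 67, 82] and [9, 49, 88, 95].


Take 6 from A
Take 9 from B
Take 22 from A
Take 33 from A
Take 49 from B
Take 67 from A
Take 82 from A

Merged: [6, 9, 22, 33, 49, 67, 82, 88, 95]


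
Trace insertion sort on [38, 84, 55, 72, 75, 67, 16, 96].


Initial: [38, 84, 55, 72, 75, 67, 16, 96]
Insert 84: [38, 84, 55, 72, 75, 67, 16, 96]
Insert 55: [38, 55, 84, 72, 75, 67, 16, 96]
Insert 72: [38, 55, 72, 84, 75, 67, 16, 96]
Insert 75: [38, 55, 72, 75, 84, 67, 16, 96]
Insert 67: [38, 55, 67, 72, 75, 84, 16, 96]
Insert 16: [16, 38, 55, 67, 72, 75, 84, 96]
Insert 96: [16, 38, 55, 67, 72, 75, 84, 96]

Sorted: [16, 38, 55, 67, 72, 75, 84, 96]


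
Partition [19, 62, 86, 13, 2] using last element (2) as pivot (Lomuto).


Pivot: 2
Place pivot at 0: [2, 62, 86, 13, 19]

Partitioned: [2, 62, 86, 13, 19]


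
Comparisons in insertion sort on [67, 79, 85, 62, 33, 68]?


Algorithm: insertion sort
Input: [67, 79, 85, 62, 33, 68]
Sorted: [33, 62, 67, 68, 79, 85]

12


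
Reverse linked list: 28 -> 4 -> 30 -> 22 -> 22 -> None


Step 1: curr=28, set curr.next=prev(None) | reversed so far: 28
Step 2: curr=4, set curr.next=prev(28) | reversed so far: 4 -> 28
Step 3: curr=30, set curr.next=prev(4) | reversed so far: 30 -> 4 -> 28
Step 4: curr=22, set curr.next=prev(30) | reversed so far: 22 -> 30 -> 4 -> 28
Step 5: curr=22, set curr.next=prev(22) | reversed so far: 22 -> 22 -> 30 -> 4 -> 28

22 -> 22 -> 30 -> 4 -> 28 -> None


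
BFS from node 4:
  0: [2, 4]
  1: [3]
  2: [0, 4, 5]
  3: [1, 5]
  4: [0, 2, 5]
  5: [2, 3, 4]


Visit 4, enqueue [0, 2, 5]
Visit 0, enqueue []
Visit 2, enqueue []
Visit 5, enqueue [3]
Visit 3, enqueue [1]
Visit 1, enqueue []

BFS order: [4, 0, 2, 5, 3, 1]


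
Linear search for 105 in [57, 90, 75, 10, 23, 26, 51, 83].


i=0: 57!=105
i=1: 90!=105
i=2: 75!=105
i=3: 10!=105
i=4: 23!=105
i=5: 26!=105
i=6: 51!=105
i=7: 83!=105

Not found, 8 comps


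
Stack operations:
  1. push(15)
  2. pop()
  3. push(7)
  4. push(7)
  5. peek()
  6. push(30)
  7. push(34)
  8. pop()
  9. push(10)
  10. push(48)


push(15) -> [15]
pop()->15, []
push(7) -> [7]
push(7) -> [7, 7]
peek()->7
push(30) -> [7, 7, 30]
push(34) -> [7, 7, 30, 34]
pop()->34, [7, 7, 30]
push(10) -> [7, 7, 30, 10]
push(48) -> [7, 7, 30, 10, 48]

Final stack: [7, 7, 30, 10, 48]


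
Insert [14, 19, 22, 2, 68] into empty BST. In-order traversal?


Insert 14: root
Insert 19: R from 14
Insert 22: R from 14 -> R from 19
Insert 2: L from 14
Insert 68: R from 14 -> R from 19 -> R from 22

In-order: [2, 14, 19, 22, 68]


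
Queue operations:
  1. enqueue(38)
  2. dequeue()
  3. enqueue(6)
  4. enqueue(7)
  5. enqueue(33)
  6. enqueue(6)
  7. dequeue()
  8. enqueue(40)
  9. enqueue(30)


enqueue(38) -> [38]
dequeue()->38, []
enqueue(6) -> [6]
enqueue(7) -> [6, 7]
enqueue(33) -> [6, 7, 33]
enqueue(6) -> [6, 7, 33, 6]
dequeue()->6, [7, 33, 6]
enqueue(40) -> [7, 33, 6, 40]
enqueue(30) -> [7, 33, 6, 40, 30]

Final queue: [7, 33, 6, 40, 30]


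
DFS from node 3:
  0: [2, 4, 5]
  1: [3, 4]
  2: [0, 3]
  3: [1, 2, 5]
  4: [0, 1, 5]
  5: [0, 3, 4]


Visit 3, push [5, 2, 1]
Visit 1, push [4]
Visit 4, push [5, 0]
Visit 0, push [5, 2]
Visit 2, push []
Visit 5, push []

DFS order: [3, 1, 4, 0, 2, 5]


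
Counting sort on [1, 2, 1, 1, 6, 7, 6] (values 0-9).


Input: [1, 2, 1, 1, 6, 7, 6]
Counts: [0, 3, 1, 0, 0, 0, 2, 1, 0, 0]

Sorted: [1, 1, 1, 2, 6, 6, 7]


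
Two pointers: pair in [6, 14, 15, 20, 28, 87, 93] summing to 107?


lo=0(6)+hi=6(93)=99
lo=1(14)+hi=6(93)=107

Yes: 14+93=107


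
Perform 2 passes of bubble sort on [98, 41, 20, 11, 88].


Initial: [98, 41, 20, 11, 88]
Pass 1: [41, 20, 11, 88, 98] (4 swaps)
Pass 2: [20, 11, 41, 88, 98] (2 swaps)

After 2 passes: [20, 11, 41, 88, 98]


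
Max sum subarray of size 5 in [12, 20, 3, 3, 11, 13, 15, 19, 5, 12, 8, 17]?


[0:5]: 49
[1:6]: 50
[2:7]: 45
[3:8]: 61
[4:9]: 63
[5:10]: 64
[6:11]: 59
[7:12]: 61

Max: 64 at [5:10]


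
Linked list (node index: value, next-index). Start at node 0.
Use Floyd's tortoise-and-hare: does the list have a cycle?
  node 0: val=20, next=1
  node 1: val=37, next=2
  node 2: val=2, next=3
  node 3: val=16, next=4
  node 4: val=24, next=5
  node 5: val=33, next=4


Floyd's tortoise (slow, +1) and hare (fast, +2):
  init: slow=0, fast=0
  step 1: slow=1, fast=2
  step 2: slow=2, fast=4
  step 3: slow=3, fast=4
  step 4: slow=4, fast=4
  slow == fast at node 4: cycle detected

Cycle: yes


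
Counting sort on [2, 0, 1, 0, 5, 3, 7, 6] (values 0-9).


Input: [2, 0, 1, 0, 5, 3, 7, 6]
Counts: [2, 1, 1, 1, 0, 1, 1, 1, 0, 0]

Sorted: [0, 0, 1, 2, 3, 5, 6, 7]


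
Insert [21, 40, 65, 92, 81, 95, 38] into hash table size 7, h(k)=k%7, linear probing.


Insert 21: h=0 -> slot 0
Insert 40: h=5 -> slot 5
Insert 65: h=2 -> slot 2
Insert 92: h=1 -> slot 1
Insert 81: h=4 -> slot 4
Insert 95: h=4, 2 probes -> slot 6
Insert 38: h=3 -> slot 3

Table: [21, 92, 65, 38, 81, 40, 95]


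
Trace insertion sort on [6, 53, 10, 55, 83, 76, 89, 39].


Initial: [6, 53, 10, 55, 83, 76, 89, 39]
Insert 53: [6, 53, 10, 55, 83, 76, 89, 39]
Insert 10: [6, 10, 53, 55, 83, 76, 89, 39]
Insert 55: [6, 10, 53, 55, 83, 76, 89, 39]
Insert 83: [6, 10, 53, 55, 83, 76, 89, 39]
Insert 76: [6, 10, 53, 55, 76, 83, 89, 39]
Insert 89: [6, 10, 53, 55, 76, 83, 89, 39]
Insert 39: [6, 10, 39, 53, 55, 76, 83, 89]

Sorted: [6, 10, 39, 53, 55, 76, 83, 89]


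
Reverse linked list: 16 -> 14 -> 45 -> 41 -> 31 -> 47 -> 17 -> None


Step 1: curr=16, set curr.next=prev(None) | reversed so far: 16
Step 2: curr=14, set curr.next=prev(16) | reversed so far: 14 -> 16
Step 3: curr=45, set curr.next=prev(14) | reversed so far: 45 -> 14 -> 16
Step 4: curr=41, set curr.next=prev(45) | reversed so far: 41 -> 45 -> 14 -> 16
Step 5: curr=31, set curr.next=prev(41) | reversed so far: 31 -> 41 -> 45 -> 14 -> 16
Step 6: curr=47, set curr.next=prev(31) | reversed so far: 47 -> 31 -> 41 -> 45 -> 14 -> 16
Step 7: curr=17, set curr.next=prev(47) | reversed so far: 17 -> 47 -> 31 -> 41 -> 45 -> 14 -> 16

17 -> 47 -> 31 -> 41 -> 45 -> 14 -> 16 -> None


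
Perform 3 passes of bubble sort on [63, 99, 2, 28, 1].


Initial: [63, 99, 2, 28, 1]
Pass 1: [63, 2, 28, 1, 99] (3 swaps)
Pass 2: [2, 28, 1, 63, 99] (3 swaps)
Pass 3: [2, 1, 28, 63, 99] (1 swaps)

After 3 passes: [2, 1, 28, 63, 99]


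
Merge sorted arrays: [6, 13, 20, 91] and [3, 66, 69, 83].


Take 3 from B
Take 6 from A
Take 13 from A
Take 20 from A
Take 66 from B
Take 69 from B
Take 83 from B

Merged: [3, 6, 13, 20, 66, 69, 83, 91]


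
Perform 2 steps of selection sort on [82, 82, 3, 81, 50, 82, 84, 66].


Initial: [82, 82, 3, 81, 50, 82, 84, 66]
Step 1: min=3 at 2
  Swap: [3, 82, 82, 81, 50, 82, 84, 66]
Step 2: min=50 at 4
  Swap: [3, 50, 82, 81, 82, 82, 84, 66]

After 2 steps: [3, 50, 82, 81, 82, 82, 84, 66]


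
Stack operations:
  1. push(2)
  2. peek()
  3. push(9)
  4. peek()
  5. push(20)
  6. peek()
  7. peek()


push(2) -> [2]
peek()->2
push(9) -> [2, 9]
peek()->9
push(20) -> [2, 9, 20]
peek()->20
peek()->20

Final stack: [2, 9, 20]


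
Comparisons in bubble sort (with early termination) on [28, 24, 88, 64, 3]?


Algorithm: bubble sort (with early termination)
Input: [28, 24, 88, 64, 3]
Sorted: [3, 24, 28, 64, 88]

10


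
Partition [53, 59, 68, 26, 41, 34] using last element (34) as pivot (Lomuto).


Pivot: 34
  26 <= 34: swap -> [26, 59, 68, 53, 41, 34]
Place pivot at 1: [26, 34, 68, 53, 41, 59]

Partitioned: [26, 34, 68, 53, 41, 59]


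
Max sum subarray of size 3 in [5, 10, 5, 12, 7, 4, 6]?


[0:3]: 20
[1:4]: 27
[2:5]: 24
[3:6]: 23
[4:7]: 17

Max: 27 at [1:4]


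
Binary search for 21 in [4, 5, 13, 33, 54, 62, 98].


Step 1: lo=0, hi=6, mid=3, val=33
Step 2: lo=0, hi=2, mid=1, val=5
Step 3: lo=2, hi=2, mid=2, val=13

Not found


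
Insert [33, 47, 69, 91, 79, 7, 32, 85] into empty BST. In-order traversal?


Insert 33: root
Insert 47: R from 33
Insert 69: R from 33 -> R from 47
Insert 91: R from 33 -> R from 47 -> R from 69
Insert 79: R from 33 -> R from 47 -> R from 69 -> L from 91
Insert 7: L from 33
Insert 32: L from 33 -> R from 7
Insert 85: R from 33 -> R from 47 -> R from 69 -> L from 91 -> R from 79

In-order: [7, 32, 33, 47, 69, 79, 85, 91]


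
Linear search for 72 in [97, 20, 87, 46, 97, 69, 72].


i=0: 97!=72
i=1: 20!=72
i=2: 87!=72
i=3: 46!=72
i=4: 97!=72
i=5: 69!=72
i=6: 72==72 found!

Found at 6, 7 comps


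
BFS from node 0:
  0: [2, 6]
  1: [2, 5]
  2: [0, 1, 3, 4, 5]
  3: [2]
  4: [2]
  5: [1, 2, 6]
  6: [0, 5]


Visit 0, enqueue [2, 6]
Visit 2, enqueue [1, 3, 4, 5]
Visit 6, enqueue []
Visit 1, enqueue []
Visit 3, enqueue []
Visit 4, enqueue []
Visit 5, enqueue []

BFS order: [0, 2, 6, 1, 3, 4, 5]


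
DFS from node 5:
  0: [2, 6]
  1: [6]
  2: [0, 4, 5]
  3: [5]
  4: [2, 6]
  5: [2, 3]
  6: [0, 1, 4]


Visit 5, push [3, 2]
Visit 2, push [4, 0]
Visit 0, push [6]
Visit 6, push [4, 1]
Visit 1, push []
Visit 4, push []
Visit 3, push []

DFS order: [5, 2, 0, 6, 1, 4, 3]


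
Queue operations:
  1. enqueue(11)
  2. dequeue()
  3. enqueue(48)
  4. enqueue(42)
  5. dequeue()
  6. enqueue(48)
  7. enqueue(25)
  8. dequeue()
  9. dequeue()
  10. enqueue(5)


enqueue(11) -> [11]
dequeue()->11, []
enqueue(48) -> [48]
enqueue(42) -> [48, 42]
dequeue()->48, [42]
enqueue(48) -> [42, 48]
enqueue(25) -> [42, 48, 25]
dequeue()->42, [48, 25]
dequeue()->48, [25]
enqueue(5) -> [25, 5]

Final queue: [25, 5]


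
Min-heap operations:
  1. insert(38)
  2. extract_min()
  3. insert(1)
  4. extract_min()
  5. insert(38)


insert(38) -> [38]
extract_min()->38, []
insert(1) -> [1]
extract_min()->1, []
insert(38) -> [38]

Final heap: [38]


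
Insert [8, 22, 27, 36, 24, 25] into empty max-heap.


Insert 8: [8]
Insert 22: [22, 8]
Insert 27: [27, 8, 22]
Insert 36: [36, 27, 22, 8]
Insert 24: [36, 27, 22, 8, 24]
Insert 25: [36, 27, 25, 8, 24, 22]

Final heap: [36, 27, 25, 8, 24, 22]


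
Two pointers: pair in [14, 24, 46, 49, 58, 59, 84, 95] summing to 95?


lo=0(14)+hi=7(95)=109
lo=0(14)+hi=6(84)=98
lo=0(14)+hi=5(59)=73
lo=1(24)+hi=5(59)=83
lo=2(46)+hi=5(59)=105
lo=2(46)+hi=4(58)=104
lo=2(46)+hi=3(49)=95

Yes: 46+49=95


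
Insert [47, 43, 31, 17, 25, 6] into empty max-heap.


Insert 47: [47]
Insert 43: [47, 43]
Insert 31: [47, 43, 31]
Insert 17: [47, 43, 31, 17]
Insert 25: [47, 43, 31, 17, 25]
Insert 6: [47, 43, 31, 17, 25, 6]

Final heap: [47, 43, 31, 17, 25, 6]


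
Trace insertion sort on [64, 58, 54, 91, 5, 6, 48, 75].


Initial: [64, 58, 54, 91, 5, 6, 48, 75]
Insert 58: [58, 64, 54, 91, 5, 6, 48, 75]
Insert 54: [54, 58, 64, 91, 5, 6, 48, 75]
Insert 91: [54, 58, 64, 91, 5, 6, 48, 75]
Insert 5: [5, 54, 58, 64, 91, 6, 48, 75]
Insert 6: [5, 6, 54, 58, 64, 91, 48, 75]
Insert 48: [5, 6, 48, 54, 58, 64, 91, 75]
Insert 75: [5, 6, 48, 54, 58, 64, 75, 91]

Sorted: [5, 6, 48, 54, 58, 64, 75, 91]


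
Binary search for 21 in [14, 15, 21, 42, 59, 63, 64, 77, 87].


Step 1: lo=0, hi=8, mid=4, val=59
Step 2: lo=0, hi=3, mid=1, val=15
Step 3: lo=2, hi=3, mid=2, val=21

Found at index 2


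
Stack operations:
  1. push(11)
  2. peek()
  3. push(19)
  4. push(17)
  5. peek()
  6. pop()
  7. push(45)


push(11) -> [11]
peek()->11
push(19) -> [11, 19]
push(17) -> [11, 19, 17]
peek()->17
pop()->17, [11, 19]
push(45) -> [11, 19, 45]

Final stack: [11, 19, 45]


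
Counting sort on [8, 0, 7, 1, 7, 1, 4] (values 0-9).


Input: [8, 0, 7, 1, 7, 1, 4]
Counts: [1, 2, 0, 0, 1, 0, 0, 2, 1, 0]

Sorted: [0, 1, 1, 4, 7, 7, 8]


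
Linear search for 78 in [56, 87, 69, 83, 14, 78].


i=0: 56!=78
i=1: 87!=78
i=2: 69!=78
i=3: 83!=78
i=4: 14!=78
i=5: 78==78 found!

Found at 5, 6 comps


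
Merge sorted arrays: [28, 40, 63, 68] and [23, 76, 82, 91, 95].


Take 23 from B
Take 28 from A
Take 40 from A
Take 63 from A
Take 68 from A

Merged: [23, 28, 40, 63, 68, 76, 82, 91, 95]


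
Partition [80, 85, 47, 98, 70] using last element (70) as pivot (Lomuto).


Pivot: 70
  47 <= 70: swap -> [47, 85, 80, 98, 70]
Place pivot at 1: [47, 70, 80, 98, 85]

Partitioned: [47, 70, 80, 98, 85]


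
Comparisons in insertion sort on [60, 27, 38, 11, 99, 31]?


Algorithm: insertion sort
Input: [60, 27, 38, 11, 99, 31]
Sorted: [11, 27, 31, 38, 60, 99]

11


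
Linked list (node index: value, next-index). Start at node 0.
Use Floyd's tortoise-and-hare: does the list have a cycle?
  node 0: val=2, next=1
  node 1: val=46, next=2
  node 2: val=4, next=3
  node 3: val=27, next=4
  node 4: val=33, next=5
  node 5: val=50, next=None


Floyd's tortoise (slow, +1) and hare (fast, +2):
  init: slow=0, fast=0
  step 1: slow=1, fast=2
  step 2: slow=2, fast=4
  step 3: fast 4->5->None, no cycle

Cycle: no


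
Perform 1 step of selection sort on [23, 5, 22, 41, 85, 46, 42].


Initial: [23, 5, 22, 41, 85, 46, 42]
Step 1: min=5 at 1
  Swap: [5, 23, 22, 41, 85, 46, 42]

After 1 step: [5, 23, 22, 41, 85, 46, 42]


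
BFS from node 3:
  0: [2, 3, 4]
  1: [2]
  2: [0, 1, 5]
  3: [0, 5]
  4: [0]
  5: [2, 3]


Visit 3, enqueue [0, 5]
Visit 0, enqueue [2, 4]
Visit 5, enqueue []
Visit 2, enqueue [1]
Visit 4, enqueue []
Visit 1, enqueue []

BFS order: [3, 0, 5, 2, 4, 1]


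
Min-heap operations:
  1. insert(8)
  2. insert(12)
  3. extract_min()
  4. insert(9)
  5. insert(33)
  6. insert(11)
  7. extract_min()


insert(8) -> [8]
insert(12) -> [8, 12]
extract_min()->8, [12]
insert(9) -> [9, 12]
insert(33) -> [9, 12, 33]
insert(11) -> [9, 11, 33, 12]
extract_min()->9, [11, 12, 33]

Final heap: [11, 12, 33]


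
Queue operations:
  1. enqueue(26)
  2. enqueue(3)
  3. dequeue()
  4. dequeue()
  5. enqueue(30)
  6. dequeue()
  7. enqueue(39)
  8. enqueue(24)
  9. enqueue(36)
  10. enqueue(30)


enqueue(26) -> [26]
enqueue(3) -> [26, 3]
dequeue()->26, [3]
dequeue()->3, []
enqueue(30) -> [30]
dequeue()->30, []
enqueue(39) -> [39]
enqueue(24) -> [39, 24]
enqueue(36) -> [39, 24, 36]
enqueue(30) -> [39, 24, 36, 30]

Final queue: [39, 24, 36, 30]


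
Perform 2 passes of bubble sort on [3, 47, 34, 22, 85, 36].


Initial: [3, 47, 34, 22, 85, 36]
Pass 1: [3, 34, 22, 47, 36, 85] (3 swaps)
Pass 2: [3, 22, 34, 36, 47, 85] (2 swaps)

After 2 passes: [3, 22, 34, 36, 47, 85]


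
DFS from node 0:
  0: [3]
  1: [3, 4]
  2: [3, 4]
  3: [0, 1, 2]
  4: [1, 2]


Visit 0, push [3]
Visit 3, push [2, 1]
Visit 1, push [4]
Visit 4, push [2]
Visit 2, push []

DFS order: [0, 3, 1, 4, 2]


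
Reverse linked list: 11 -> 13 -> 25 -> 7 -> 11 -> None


Step 1: curr=11, set curr.next=prev(None) | reversed so far: 11
Step 2: curr=13, set curr.next=prev(11) | reversed so far: 13 -> 11
Step 3: curr=25, set curr.next=prev(13) | reversed so far: 25 -> 13 -> 11
Step 4: curr=7, set curr.next=prev(25) | reversed so far: 7 -> 25 -> 13 -> 11
Step 5: curr=11, set curr.next=prev(7) | reversed so far: 11 -> 7 -> 25 -> 13 -> 11

11 -> 7 -> 25 -> 13 -> 11 -> None


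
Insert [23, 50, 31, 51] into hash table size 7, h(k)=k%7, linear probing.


Insert 23: h=2 -> slot 2
Insert 50: h=1 -> slot 1
Insert 31: h=3 -> slot 3
Insert 51: h=2, 2 probes -> slot 4

Table: [None, 50, 23, 31, 51, None, None]


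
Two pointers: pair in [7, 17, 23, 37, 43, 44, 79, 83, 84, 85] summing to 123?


lo=0(7)+hi=9(85)=92
lo=1(17)+hi=9(85)=102
lo=2(23)+hi=9(85)=108
lo=3(37)+hi=9(85)=122
lo=4(43)+hi=9(85)=128
lo=4(43)+hi=8(84)=127
lo=4(43)+hi=7(83)=126
lo=4(43)+hi=6(79)=122
lo=5(44)+hi=6(79)=123

Yes: 44+79=123


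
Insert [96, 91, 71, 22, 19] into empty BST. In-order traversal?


Insert 96: root
Insert 91: L from 96
Insert 71: L from 96 -> L from 91
Insert 22: L from 96 -> L from 91 -> L from 71
Insert 19: L from 96 -> L from 91 -> L from 71 -> L from 22

In-order: [19, 22, 71, 91, 96]


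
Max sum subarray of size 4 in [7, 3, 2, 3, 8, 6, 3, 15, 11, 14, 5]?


[0:4]: 15
[1:5]: 16
[2:6]: 19
[3:7]: 20
[4:8]: 32
[5:9]: 35
[6:10]: 43
[7:11]: 45

Max: 45 at [7:11]


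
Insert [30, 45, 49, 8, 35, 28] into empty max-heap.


Insert 30: [30]
Insert 45: [45, 30]
Insert 49: [49, 30, 45]
Insert 8: [49, 30, 45, 8]
Insert 35: [49, 35, 45, 8, 30]
Insert 28: [49, 35, 45, 8, 30, 28]

Final heap: [49, 35, 45, 8, 30, 28]


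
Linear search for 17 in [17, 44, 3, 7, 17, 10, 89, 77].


i=0: 17==17 found!

Found at 0, 1 comps


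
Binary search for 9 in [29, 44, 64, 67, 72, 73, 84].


Step 1: lo=0, hi=6, mid=3, val=67
Step 2: lo=0, hi=2, mid=1, val=44
Step 3: lo=0, hi=0, mid=0, val=29

Not found


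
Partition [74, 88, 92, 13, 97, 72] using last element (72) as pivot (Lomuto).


Pivot: 72
  13 <= 72: swap -> [13, 88, 92, 74, 97, 72]
Place pivot at 1: [13, 72, 92, 74, 97, 88]

Partitioned: [13, 72, 92, 74, 97, 88]


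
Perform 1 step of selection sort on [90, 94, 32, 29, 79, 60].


Initial: [90, 94, 32, 29, 79, 60]
Step 1: min=29 at 3
  Swap: [29, 94, 32, 90, 79, 60]

After 1 step: [29, 94, 32, 90, 79, 60]


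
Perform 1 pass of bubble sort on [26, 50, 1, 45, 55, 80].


Initial: [26, 50, 1, 45, 55, 80]
Pass 1: [26, 1, 45, 50, 55, 80] (2 swaps)

After 1 pass: [26, 1, 45, 50, 55, 80]


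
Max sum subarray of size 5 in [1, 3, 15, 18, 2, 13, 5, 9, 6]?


[0:5]: 39
[1:6]: 51
[2:7]: 53
[3:8]: 47
[4:9]: 35

Max: 53 at [2:7]


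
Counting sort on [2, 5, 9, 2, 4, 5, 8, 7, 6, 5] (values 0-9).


Input: [2, 5, 9, 2, 4, 5, 8, 7, 6, 5]
Counts: [0, 0, 2, 0, 1, 3, 1, 1, 1, 1]

Sorted: [2, 2, 4, 5, 5, 5, 6, 7, 8, 9]


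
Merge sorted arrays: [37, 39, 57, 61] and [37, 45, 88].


Take 37 from A
Take 37 from B
Take 39 from A
Take 45 from B
Take 57 from A
Take 61 from A

Merged: [37, 37, 39, 45, 57, 61, 88]


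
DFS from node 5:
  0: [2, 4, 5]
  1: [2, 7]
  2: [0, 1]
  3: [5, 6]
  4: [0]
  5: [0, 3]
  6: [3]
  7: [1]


Visit 5, push [3, 0]
Visit 0, push [4, 2]
Visit 2, push [1]
Visit 1, push [7]
Visit 7, push []
Visit 4, push []
Visit 3, push [6]
Visit 6, push []

DFS order: [5, 0, 2, 1, 7, 4, 3, 6]


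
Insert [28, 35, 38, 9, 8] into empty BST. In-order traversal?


Insert 28: root
Insert 35: R from 28
Insert 38: R from 28 -> R from 35
Insert 9: L from 28
Insert 8: L from 28 -> L from 9

In-order: [8, 9, 28, 35, 38]


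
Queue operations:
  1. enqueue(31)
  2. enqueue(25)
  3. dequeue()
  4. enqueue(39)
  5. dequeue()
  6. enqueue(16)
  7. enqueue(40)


enqueue(31) -> [31]
enqueue(25) -> [31, 25]
dequeue()->31, [25]
enqueue(39) -> [25, 39]
dequeue()->25, [39]
enqueue(16) -> [39, 16]
enqueue(40) -> [39, 16, 40]

Final queue: [39, 16, 40]


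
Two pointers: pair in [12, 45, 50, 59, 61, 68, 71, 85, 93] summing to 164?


lo=0(12)+hi=8(93)=105
lo=1(45)+hi=8(93)=138
lo=2(50)+hi=8(93)=143
lo=3(59)+hi=8(93)=152
lo=4(61)+hi=8(93)=154
lo=5(68)+hi=8(93)=161
lo=6(71)+hi=8(93)=164

Yes: 71+93=164


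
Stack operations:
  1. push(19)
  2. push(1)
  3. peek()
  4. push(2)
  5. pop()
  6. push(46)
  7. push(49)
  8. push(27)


push(19) -> [19]
push(1) -> [19, 1]
peek()->1
push(2) -> [19, 1, 2]
pop()->2, [19, 1]
push(46) -> [19, 1, 46]
push(49) -> [19, 1, 46, 49]
push(27) -> [19, 1, 46, 49, 27]

Final stack: [19, 1, 46, 49, 27]


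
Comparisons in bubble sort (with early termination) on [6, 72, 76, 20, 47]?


Algorithm: bubble sort (with early termination)
Input: [6, 72, 76, 20, 47]
Sorted: [6, 20, 47, 72, 76]

9


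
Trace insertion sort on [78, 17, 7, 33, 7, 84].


Initial: [78, 17, 7, 33, 7, 84]
Insert 17: [17, 78, 7, 33, 7, 84]
Insert 7: [7, 17, 78, 33, 7, 84]
Insert 33: [7, 17, 33, 78, 7, 84]
Insert 7: [7, 7, 17, 33, 78, 84]
Insert 84: [7, 7, 17, 33, 78, 84]

Sorted: [7, 7, 17, 33, 78, 84]


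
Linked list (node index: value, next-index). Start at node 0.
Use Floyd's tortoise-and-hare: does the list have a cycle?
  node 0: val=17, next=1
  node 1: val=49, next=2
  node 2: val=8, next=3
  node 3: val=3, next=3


Floyd's tortoise (slow, +1) and hare (fast, +2):
  init: slow=0, fast=0
  step 1: slow=1, fast=2
  step 2: slow=2, fast=3
  step 3: slow=3, fast=3
  slow == fast at node 3: cycle detected

Cycle: yes


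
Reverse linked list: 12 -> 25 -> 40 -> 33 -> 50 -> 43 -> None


Step 1: curr=12, set curr.next=prev(None) | reversed so far: 12
Step 2: curr=25, set curr.next=prev(12) | reversed so far: 25 -> 12
Step 3: curr=40, set curr.next=prev(25) | reversed so far: 40 -> 25 -> 12
Step 4: curr=33, set curr.next=prev(40) | reversed so far: 33 -> 40 -> 25 -> 12
Step 5: curr=50, set curr.next=prev(33) | reversed so far: 50 -> 33 -> 40 -> 25 -> 12
Step 6: curr=43, set curr.next=prev(50) | reversed so far: 43 -> 50 -> 33 -> 40 -> 25 -> 12

43 -> 50 -> 33 -> 40 -> 25 -> 12 -> None


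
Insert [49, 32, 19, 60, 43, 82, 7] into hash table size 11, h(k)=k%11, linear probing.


Insert 49: h=5 -> slot 5
Insert 32: h=10 -> slot 10
Insert 19: h=8 -> slot 8
Insert 60: h=5, 1 probes -> slot 6
Insert 43: h=10, 1 probes -> slot 0
Insert 82: h=5, 2 probes -> slot 7
Insert 7: h=7, 2 probes -> slot 9

Table: [43, None, None, None, None, 49, 60, 82, 19, 7, 32]


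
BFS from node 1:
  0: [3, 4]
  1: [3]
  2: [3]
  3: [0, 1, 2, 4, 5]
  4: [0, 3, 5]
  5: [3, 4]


Visit 1, enqueue [3]
Visit 3, enqueue [0, 2, 4, 5]
Visit 0, enqueue []
Visit 2, enqueue []
Visit 4, enqueue []
Visit 5, enqueue []

BFS order: [1, 3, 0, 2, 4, 5]


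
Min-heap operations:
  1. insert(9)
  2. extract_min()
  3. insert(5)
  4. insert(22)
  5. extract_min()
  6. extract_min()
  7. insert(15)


insert(9) -> [9]
extract_min()->9, []
insert(5) -> [5]
insert(22) -> [5, 22]
extract_min()->5, [22]
extract_min()->22, []
insert(15) -> [15]

Final heap: [15]


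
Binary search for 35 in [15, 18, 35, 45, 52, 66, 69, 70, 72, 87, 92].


Step 1: lo=0, hi=10, mid=5, val=66
Step 2: lo=0, hi=4, mid=2, val=35

Found at index 2


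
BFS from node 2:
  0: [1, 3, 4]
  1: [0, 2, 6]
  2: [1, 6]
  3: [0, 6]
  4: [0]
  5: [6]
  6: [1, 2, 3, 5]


Visit 2, enqueue [1, 6]
Visit 1, enqueue [0]
Visit 6, enqueue [3, 5]
Visit 0, enqueue [4]
Visit 3, enqueue []
Visit 5, enqueue []
Visit 4, enqueue []

BFS order: [2, 1, 6, 0, 3, 5, 4]


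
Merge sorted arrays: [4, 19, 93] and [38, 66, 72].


Take 4 from A
Take 19 from A
Take 38 from B
Take 66 from B
Take 72 from B

Merged: [4, 19, 38, 66, 72, 93]


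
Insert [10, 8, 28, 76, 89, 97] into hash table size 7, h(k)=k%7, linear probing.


Insert 10: h=3 -> slot 3
Insert 8: h=1 -> slot 1
Insert 28: h=0 -> slot 0
Insert 76: h=6 -> slot 6
Insert 89: h=5 -> slot 5
Insert 97: h=6, 3 probes -> slot 2

Table: [28, 8, 97, 10, None, 89, 76]
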